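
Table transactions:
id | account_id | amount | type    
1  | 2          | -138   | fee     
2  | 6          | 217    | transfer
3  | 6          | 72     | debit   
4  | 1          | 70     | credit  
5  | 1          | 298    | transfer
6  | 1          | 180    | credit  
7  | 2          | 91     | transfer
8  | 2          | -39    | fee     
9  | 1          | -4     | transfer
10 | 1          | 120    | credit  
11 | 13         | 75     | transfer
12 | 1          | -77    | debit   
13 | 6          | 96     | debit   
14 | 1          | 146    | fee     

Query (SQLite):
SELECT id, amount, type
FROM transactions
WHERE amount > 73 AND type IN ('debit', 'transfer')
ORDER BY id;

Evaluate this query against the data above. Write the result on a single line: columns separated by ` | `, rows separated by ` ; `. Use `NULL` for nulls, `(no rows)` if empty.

2 | 217 | transfer ; 5 | 298 | transfer ; 7 | 91 | transfer ; 11 | 75 | transfer ; 13 | 96 | debit

amount > 73: ids {2, 5, 6, 7, 10, 11, 13, 14}
type IN ('debit', 'transfer'): ids {2, 3, 5, 7, 9, 11, 12, 13}
Combine with AND.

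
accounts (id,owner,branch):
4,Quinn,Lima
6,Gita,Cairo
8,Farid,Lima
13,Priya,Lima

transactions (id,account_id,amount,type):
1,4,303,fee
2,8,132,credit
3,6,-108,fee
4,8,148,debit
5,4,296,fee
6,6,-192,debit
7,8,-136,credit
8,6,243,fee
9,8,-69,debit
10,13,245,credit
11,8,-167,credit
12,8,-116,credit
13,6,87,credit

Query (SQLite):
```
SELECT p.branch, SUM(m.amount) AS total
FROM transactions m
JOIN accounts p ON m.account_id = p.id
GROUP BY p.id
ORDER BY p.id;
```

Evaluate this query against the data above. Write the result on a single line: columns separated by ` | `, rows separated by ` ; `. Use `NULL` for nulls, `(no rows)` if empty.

Lima | 599 ; Cairo | 30 ; Lima | -208 ; Lima | 245

Join each transactions row to its accounts via account_id.
Group joined rows by accounts.id; compute SUM(m.amount) per group.
  4: ids {1, 5} → SUM(m.amount)=599
  6: ids {3, 6, 8, 13} → SUM(m.amount)=30
  8: ids {2, 4, 7, 9, 11, 12} → SUM(m.amount)=-208
  13: ids {10} → SUM(m.amount)=245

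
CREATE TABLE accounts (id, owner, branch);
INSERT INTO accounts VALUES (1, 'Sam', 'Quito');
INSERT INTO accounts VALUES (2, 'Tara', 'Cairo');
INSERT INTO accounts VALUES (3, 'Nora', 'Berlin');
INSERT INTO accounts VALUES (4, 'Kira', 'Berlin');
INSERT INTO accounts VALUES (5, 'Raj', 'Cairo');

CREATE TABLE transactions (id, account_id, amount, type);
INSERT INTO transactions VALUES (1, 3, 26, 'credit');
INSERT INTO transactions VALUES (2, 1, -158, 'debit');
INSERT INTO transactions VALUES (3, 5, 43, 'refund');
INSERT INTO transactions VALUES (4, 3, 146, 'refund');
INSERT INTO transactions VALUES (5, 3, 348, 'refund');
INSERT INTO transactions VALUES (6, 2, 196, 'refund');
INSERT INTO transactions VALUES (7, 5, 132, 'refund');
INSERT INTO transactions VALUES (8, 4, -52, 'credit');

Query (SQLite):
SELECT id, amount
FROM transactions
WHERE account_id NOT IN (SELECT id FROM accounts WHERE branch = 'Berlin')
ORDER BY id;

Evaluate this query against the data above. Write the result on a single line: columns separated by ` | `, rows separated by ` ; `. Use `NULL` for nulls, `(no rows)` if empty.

Inner query: accounts.id where branch = 'Berlin'.
Outer: keep transactions rows whose account_id is not in that set.
Inner query → {3, 4}

2 | -158 ; 3 | 43 ; 6 | 196 ; 7 | 132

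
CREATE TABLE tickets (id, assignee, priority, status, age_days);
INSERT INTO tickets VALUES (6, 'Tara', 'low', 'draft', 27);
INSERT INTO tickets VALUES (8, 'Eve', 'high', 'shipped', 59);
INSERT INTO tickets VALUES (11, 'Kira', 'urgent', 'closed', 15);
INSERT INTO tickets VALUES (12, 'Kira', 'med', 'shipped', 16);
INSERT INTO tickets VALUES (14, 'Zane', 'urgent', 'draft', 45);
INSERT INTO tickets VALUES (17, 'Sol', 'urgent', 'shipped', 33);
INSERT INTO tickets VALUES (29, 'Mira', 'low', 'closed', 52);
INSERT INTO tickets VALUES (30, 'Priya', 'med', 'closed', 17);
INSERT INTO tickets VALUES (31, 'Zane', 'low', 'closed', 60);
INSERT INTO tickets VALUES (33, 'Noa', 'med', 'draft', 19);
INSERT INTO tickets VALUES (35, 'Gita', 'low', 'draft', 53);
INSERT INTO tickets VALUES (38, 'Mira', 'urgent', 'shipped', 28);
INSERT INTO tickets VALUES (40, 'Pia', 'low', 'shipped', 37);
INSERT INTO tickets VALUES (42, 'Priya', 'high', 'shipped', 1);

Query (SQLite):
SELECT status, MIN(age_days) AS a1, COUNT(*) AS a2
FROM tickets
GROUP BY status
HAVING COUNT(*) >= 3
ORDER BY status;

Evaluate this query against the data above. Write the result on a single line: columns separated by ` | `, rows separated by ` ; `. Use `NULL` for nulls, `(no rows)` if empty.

Group tickets by status.
Per group compute: MIN(age_days), COUNT(*).
HAVING: drop groups with fewer than 3 rows.
  closed: ids {11, 29, 30, 31} → MIN(age_days)=15, COUNT(*)=4
  draft: ids {6, 14, 33, 35} → MIN(age_days)=19, COUNT(*)=4
  shipped: ids {8, 12, 17, 38, 40, 42} → MIN(age_days)=1, COUNT(*)=6

closed | 15 | 4 ; draft | 19 | 4 ; shipped | 1 | 6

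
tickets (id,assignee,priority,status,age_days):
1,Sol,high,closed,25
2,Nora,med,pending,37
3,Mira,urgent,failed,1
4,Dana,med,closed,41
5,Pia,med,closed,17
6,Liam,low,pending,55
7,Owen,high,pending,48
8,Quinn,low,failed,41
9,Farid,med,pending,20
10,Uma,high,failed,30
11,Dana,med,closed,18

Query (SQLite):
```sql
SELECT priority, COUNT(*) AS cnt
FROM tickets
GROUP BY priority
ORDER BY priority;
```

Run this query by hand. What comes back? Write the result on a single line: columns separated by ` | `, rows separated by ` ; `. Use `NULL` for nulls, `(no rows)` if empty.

high | 3 ; low | 2 ; med | 5 ; urgent | 1

Partition tickets by priority; compute COUNT(*) within each group.
  high: ids {1, 7, 10} → COUNT(*)=3
  low: ids {6, 8} → COUNT(*)=2
  med: ids {2, 4, 5, 9, 11} → COUNT(*)=5
  urgent: ids {3} → COUNT(*)=1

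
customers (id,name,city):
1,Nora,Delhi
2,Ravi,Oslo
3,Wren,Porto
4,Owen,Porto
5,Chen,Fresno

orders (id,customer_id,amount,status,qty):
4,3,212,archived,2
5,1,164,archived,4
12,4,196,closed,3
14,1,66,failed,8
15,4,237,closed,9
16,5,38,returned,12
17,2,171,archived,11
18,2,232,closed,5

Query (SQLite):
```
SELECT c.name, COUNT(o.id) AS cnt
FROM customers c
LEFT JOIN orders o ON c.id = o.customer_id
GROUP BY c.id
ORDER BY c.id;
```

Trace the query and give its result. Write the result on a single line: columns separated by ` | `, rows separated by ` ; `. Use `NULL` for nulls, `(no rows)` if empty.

Nora | 2 ; Ravi | 2 ; Wren | 1 ; Owen | 2 ; Chen | 1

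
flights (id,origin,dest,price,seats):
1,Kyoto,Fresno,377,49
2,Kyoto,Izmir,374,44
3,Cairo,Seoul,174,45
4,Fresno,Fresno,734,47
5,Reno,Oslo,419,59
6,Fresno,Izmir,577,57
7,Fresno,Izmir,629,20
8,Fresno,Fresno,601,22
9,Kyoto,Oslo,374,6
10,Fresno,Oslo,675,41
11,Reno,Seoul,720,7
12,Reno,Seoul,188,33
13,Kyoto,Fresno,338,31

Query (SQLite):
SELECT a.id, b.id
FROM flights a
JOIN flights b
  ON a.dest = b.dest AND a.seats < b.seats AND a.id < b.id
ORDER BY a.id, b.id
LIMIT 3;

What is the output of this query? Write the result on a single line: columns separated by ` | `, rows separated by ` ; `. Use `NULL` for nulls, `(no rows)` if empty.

Pairs (a,b) with same dest, a.seats < b.seats, a.id < b.id.
dest groups: Fresno:{1,4,8,13} Izmir:{2,6,7} Oslo:{5,9,10} Seoul:{3,11,12}
Ordered by (a.id, b.id); first 3.

2 | 6 ; 8 | 13 ; 9 | 10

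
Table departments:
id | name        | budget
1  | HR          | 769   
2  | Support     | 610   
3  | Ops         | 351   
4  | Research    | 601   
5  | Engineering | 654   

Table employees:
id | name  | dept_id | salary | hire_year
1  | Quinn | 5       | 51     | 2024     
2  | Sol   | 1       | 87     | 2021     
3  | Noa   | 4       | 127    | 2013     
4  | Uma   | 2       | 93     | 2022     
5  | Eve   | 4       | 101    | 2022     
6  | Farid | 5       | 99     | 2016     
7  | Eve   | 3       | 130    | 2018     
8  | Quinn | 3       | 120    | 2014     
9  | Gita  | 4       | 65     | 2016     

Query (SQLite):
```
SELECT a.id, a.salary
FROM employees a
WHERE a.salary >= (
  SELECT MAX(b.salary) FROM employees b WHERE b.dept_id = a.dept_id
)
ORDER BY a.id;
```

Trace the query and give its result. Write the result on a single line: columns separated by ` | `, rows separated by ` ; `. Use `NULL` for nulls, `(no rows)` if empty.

2 | 87 ; 3 | 127 ; 4 | 93 ; 6 | 99 ; 7 | 130

For each employees row a, compute MAX(salary) over rows sharing a.dept_id.
Keep row a if a.salary >= that per-group MAX.
  dept_id=1: MAX(salary) = 87
  dept_id=2: MAX(salary) = 93
  dept_id=3: MAX(salary) = 130
  dept_id=4: MAX(salary) = 127
  dept_id=5: MAX(salary) = 99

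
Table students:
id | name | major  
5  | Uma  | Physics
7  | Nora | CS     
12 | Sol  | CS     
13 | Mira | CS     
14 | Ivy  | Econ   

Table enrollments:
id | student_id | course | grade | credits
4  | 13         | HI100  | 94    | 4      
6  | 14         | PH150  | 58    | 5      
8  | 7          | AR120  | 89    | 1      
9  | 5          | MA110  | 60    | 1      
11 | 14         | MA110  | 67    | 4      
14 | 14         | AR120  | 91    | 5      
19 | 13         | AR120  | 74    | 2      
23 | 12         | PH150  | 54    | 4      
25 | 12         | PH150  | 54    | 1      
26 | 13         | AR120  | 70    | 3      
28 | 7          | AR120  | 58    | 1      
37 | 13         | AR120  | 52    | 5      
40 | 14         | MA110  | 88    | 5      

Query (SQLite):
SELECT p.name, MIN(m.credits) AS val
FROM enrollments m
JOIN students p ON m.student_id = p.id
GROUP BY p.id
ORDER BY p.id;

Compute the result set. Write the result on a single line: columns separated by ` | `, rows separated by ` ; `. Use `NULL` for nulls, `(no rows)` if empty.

Join each enrollments row to its students via student_id.
Group joined rows by students.id; compute MIN(m.credits) per group.
  5: ids {9} → MIN(m.credits)=1
  7: ids {8, 28} → MIN(m.credits)=1
  12: ids {23, 25} → MIN(m.credits)=1
  13: ids {4, 19, 26, 37} → MIN(m.credits)=2
  14: ids {6, 11, 14, 40} → MIN(m.credits)=4

Uma | 1 ; Nora | 1 ; Sol | 1 ; Mira | 2 ; Ivy | 4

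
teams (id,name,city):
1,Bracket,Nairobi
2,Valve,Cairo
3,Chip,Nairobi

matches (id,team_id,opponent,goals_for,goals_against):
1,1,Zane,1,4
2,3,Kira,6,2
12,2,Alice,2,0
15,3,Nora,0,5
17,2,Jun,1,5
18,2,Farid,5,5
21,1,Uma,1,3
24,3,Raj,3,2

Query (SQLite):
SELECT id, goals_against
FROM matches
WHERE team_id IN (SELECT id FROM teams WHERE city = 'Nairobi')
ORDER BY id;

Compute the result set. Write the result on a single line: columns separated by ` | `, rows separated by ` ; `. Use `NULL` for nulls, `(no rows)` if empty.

1 | 4 ; 2 | 2 ; 15 | 5 ; 21 | 3 ; 24 | 2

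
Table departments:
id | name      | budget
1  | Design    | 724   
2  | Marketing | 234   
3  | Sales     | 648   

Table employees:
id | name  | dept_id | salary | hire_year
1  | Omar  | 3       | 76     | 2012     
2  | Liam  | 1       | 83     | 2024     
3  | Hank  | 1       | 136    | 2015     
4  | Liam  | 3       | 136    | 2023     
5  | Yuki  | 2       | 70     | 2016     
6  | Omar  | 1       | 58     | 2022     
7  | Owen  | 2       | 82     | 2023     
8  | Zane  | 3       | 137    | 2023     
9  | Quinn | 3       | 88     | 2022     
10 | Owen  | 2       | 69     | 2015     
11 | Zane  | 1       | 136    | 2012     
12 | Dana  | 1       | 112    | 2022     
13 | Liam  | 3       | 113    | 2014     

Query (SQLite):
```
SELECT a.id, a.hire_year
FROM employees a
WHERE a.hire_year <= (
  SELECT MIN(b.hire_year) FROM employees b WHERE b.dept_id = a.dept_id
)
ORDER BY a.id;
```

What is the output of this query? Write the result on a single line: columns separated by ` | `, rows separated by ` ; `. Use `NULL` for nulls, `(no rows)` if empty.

1 | 2012 ; 10 | 2015 ; 11 | 2012

For each employees row a, compute MIN(hire_year) over rows sharing a.dept_id.
Keep row a if a.hire_year <= that per-group MIN.
  dept_id=1: MIN(hire_year) = 2012
  dept_id=2: MIN(hire_year) = 2015
  dept_id=3: MIN(hire_year) = 2012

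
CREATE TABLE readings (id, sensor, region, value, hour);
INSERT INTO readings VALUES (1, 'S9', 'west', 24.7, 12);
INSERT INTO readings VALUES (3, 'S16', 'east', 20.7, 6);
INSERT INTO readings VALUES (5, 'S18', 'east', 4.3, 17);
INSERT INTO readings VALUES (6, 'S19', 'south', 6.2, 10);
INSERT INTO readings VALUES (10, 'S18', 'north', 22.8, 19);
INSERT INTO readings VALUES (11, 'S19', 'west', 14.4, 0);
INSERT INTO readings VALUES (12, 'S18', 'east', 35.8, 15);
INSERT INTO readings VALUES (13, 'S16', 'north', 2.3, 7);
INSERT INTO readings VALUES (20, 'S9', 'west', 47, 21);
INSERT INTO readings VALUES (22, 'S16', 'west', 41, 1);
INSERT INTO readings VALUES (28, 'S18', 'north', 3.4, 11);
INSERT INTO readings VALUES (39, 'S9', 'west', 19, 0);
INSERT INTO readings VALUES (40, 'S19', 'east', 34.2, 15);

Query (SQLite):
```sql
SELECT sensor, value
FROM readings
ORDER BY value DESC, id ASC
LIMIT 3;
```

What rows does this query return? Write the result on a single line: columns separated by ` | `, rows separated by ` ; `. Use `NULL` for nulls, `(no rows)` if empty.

S9 | 47 ; S16 | 41 ; S18 | 35.8

Sort by value desc, tiebreak id asc: (47, id=20), (41, id=22), (35.8, id=12), (34.2, id=40), (24.7, id=1), (22.8, id=10) …. Take first 3.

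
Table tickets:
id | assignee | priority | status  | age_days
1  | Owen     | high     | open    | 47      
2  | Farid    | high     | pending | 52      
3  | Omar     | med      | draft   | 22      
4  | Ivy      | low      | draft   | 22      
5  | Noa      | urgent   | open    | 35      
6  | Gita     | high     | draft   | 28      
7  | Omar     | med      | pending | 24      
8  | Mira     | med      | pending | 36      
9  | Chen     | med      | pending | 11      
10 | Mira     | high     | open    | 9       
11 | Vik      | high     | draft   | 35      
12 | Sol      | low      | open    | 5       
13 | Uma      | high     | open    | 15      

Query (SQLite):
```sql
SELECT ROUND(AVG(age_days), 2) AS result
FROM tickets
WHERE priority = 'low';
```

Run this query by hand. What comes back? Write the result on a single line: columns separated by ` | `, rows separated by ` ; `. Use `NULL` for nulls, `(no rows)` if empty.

13.5

Rows where priority='low' → age_days values: [22, 5].
AVG = 27 / 2 (rounded to 2 dp).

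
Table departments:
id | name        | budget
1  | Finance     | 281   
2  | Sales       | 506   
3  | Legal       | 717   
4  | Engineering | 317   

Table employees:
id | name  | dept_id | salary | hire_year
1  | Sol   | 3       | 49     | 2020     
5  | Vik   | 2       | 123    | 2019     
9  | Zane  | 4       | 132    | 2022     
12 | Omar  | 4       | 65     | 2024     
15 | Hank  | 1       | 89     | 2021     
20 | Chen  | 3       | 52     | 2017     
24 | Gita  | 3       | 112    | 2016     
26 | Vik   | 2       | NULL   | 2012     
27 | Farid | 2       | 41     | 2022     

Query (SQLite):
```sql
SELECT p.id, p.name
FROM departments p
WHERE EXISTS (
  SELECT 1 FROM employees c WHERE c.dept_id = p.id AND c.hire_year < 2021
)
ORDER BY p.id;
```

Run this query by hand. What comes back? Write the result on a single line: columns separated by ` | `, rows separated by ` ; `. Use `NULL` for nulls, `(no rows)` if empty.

For each departments row, check whether any employees with matching dept_id has hire_year < 2021.
Keep rows where that is true.

2 | Sales ; 3 | Legal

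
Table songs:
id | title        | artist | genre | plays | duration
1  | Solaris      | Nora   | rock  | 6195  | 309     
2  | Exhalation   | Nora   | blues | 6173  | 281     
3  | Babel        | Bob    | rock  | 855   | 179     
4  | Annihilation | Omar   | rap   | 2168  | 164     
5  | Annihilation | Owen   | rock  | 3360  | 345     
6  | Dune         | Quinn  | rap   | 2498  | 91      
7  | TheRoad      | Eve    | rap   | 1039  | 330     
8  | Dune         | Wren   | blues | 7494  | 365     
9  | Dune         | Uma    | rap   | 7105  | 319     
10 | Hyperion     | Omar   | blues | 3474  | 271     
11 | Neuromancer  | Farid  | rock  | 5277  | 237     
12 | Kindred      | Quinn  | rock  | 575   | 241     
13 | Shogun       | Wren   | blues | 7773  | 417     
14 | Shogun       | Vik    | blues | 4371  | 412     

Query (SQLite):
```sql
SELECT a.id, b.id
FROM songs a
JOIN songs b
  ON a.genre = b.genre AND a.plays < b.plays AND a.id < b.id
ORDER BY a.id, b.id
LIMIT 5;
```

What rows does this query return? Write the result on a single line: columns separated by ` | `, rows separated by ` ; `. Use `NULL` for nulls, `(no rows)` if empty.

Pairs (a,b) with same genre, a.plays < b.plays, a.id < b.id.
genre groups: blues:{2,8,10,13,14} rap:{4,6,7,9} rock:{1,3,5,11,12}
Ordered by (a.id, b.id); first 5.

2 | 8 ; 2 | 13 ; 3 | 5 ; 3 | 11 ; 4 | 6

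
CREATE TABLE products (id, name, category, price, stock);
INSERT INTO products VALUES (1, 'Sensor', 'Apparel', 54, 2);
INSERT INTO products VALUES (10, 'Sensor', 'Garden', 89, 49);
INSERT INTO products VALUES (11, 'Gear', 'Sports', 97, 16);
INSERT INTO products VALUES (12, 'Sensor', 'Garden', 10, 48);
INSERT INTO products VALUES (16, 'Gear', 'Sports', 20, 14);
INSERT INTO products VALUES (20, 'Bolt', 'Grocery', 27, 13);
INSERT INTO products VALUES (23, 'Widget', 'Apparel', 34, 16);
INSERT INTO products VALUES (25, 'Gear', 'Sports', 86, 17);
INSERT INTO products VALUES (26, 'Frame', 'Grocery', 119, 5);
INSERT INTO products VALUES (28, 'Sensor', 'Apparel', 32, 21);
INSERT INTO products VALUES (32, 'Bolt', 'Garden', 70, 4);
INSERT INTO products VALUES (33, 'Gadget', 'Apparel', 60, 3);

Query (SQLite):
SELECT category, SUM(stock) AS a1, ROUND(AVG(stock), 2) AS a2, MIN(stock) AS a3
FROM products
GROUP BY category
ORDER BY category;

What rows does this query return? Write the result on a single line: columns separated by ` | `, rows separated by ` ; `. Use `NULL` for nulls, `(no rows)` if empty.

Group products by category.
Per group compute: SUM(stock), ROUND(AVG(stock), 2), MIN(stock).
  Apparel: ids {1, 23, 28, 33} → SUM(stock)=42, ROUND(AVG(stock), 2)=10.5, MIN(stock)=2
  Garden: ids {10, 12, 32} → SUM(stock)=101, ROUND(AVG(stock), 2)=33.67, MIN(stock)=4
  Grocery: ids {20, 26} → SUM(stock)=18, ROUND(AVG(stock), 2)=9, MIN(stock)=5
  Sports: ids {11, 16, 25} → SUM(stock)=47, ROUND(AVG(stock), 2)=15.67, MIN(stock)=14

Apparel | 42 | 10.5 | 2 ; Garden | 101 | 33.67 | 4 ; Grocery | 18 | 9 | 5 ; Sports | 47 | 15.67 | 14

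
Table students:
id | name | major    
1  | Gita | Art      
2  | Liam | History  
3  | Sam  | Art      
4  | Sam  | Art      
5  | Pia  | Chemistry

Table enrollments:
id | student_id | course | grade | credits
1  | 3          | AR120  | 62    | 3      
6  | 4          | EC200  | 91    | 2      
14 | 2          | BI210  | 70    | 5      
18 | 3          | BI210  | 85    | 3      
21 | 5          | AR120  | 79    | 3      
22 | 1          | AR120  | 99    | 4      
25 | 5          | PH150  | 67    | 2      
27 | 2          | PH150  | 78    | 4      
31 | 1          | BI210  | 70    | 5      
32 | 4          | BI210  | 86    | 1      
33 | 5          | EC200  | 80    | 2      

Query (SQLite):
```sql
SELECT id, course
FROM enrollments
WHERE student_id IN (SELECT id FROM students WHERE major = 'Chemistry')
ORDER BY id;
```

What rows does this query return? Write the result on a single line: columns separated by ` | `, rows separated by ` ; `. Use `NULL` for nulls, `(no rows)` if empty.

Inner query: students.id where major = 'Chemistry'.
Outer: keep enrollments rows whose student_id is in that set.
Inner query → {5}

21 | AR120 ; 25 | PH150 ; 33 | EC200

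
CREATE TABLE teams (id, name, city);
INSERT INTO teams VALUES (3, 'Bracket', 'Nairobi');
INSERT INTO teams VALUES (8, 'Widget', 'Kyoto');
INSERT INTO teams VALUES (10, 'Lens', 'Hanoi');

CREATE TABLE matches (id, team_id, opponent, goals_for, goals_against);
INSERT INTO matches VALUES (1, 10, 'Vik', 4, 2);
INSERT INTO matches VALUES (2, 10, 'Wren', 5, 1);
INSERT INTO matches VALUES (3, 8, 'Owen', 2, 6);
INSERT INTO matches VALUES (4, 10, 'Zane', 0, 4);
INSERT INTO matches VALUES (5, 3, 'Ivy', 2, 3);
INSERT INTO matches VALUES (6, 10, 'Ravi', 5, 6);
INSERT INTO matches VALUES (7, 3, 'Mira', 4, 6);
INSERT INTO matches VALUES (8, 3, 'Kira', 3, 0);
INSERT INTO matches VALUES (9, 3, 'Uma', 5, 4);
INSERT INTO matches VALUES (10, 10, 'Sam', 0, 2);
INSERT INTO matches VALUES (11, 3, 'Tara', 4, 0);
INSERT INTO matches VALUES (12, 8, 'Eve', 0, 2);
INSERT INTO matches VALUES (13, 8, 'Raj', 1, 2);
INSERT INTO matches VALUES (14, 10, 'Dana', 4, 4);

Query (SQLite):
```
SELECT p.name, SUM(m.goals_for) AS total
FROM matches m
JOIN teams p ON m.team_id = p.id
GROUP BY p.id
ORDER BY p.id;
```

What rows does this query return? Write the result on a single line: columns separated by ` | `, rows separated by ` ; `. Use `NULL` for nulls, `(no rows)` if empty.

Join each matches row to its teams via team_id.
Group joined rows by teams.id; compute SUM(m.goals_for) per group.
  3: ids {5, 7, 8, 9, 11} → SUM(m.goals_for)=18
  8: ids {3, 12, 13} → SUM(m.goals_for)=3
  10: ids {1, 2, 4, 6, 10, 14} → SUM(m.goals_for)=18

Bracket | 18 ; Widget | 3 ; Lens | 18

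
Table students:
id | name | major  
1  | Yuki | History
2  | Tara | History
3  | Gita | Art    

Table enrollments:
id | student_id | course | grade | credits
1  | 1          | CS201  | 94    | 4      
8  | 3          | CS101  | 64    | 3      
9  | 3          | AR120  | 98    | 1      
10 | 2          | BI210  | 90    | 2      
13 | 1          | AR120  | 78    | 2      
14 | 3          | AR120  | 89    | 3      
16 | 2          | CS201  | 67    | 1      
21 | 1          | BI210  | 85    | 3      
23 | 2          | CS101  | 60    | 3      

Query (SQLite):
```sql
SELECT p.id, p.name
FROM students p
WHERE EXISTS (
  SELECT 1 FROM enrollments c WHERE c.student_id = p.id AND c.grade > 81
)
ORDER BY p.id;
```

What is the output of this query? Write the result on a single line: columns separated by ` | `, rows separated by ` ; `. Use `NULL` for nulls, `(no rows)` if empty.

For each students row, check whether any enrollments with matching student_id has grade > 81.
Keep rows where that is true.

1 | Yuki ; 2 | Tara ; 3 | Gita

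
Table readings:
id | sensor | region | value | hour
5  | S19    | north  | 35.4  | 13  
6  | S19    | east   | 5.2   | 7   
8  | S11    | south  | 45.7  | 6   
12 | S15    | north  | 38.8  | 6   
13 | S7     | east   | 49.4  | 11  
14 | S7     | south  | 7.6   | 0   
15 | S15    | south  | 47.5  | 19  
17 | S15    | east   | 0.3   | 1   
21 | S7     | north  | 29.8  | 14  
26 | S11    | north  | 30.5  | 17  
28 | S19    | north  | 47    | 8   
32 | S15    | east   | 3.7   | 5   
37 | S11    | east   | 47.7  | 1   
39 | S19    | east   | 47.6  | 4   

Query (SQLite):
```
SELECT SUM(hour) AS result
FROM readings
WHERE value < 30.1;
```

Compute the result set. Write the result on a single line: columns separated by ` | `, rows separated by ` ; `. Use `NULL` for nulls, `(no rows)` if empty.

27

Rows where value < 30.1 → hour values: [7, 0, 1, 14, 5].
SUM of non-NULL values = 27.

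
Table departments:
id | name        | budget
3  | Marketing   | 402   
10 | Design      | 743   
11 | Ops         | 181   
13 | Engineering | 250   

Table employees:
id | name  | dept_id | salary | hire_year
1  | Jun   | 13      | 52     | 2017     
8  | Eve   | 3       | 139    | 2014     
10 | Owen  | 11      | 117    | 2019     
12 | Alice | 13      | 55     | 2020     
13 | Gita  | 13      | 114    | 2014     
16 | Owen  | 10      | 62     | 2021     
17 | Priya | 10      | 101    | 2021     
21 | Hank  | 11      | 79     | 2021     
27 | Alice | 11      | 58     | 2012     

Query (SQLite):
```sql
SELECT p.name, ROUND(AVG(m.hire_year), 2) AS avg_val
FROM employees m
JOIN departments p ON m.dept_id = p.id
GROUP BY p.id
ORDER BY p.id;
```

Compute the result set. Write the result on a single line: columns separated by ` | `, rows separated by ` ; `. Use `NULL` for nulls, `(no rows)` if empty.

Join each employees row to its departments via dept_id.
Group joined rows by departments.id; compute ROUND(AVG(m.hire_year), 2) per group.
  3: ids {8} → ROUND(AVG(m.hire_year), 2)=2014
  10: ids {16, 17} → ROUND(AVG(m.hire_year), 2)=2021
  11: ids {10, 21, 27} → ROUND(AVG(m.hire_year), 2)=2017.33
  13: ids {1, 12, 13} → ROUND(AVG(m.hire_year), 2)=2017

Marketing | 2014 ; Design | 2021 ; Ops | 2017.33 ; Engineering | 2017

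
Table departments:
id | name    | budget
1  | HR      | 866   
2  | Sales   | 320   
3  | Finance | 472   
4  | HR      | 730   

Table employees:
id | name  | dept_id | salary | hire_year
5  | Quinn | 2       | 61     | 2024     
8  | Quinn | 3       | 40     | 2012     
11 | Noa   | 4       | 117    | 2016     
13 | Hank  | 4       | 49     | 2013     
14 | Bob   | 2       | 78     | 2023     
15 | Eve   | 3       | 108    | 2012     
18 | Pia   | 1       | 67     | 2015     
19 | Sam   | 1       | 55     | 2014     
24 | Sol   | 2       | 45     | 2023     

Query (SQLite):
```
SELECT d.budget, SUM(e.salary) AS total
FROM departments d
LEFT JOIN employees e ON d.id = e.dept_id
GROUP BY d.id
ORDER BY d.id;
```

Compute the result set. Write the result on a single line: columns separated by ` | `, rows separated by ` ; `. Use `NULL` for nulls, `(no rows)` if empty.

LEFT JOIN keeps every departments row; unmatched ones get NULL for employees columns.
Group by departments.id and compute SUM(e.salary). SUM over an all-NULL group is NULL.
  1: ids {18, 19} → SUM(e.salary)=122
  2: ids {5, 14, 24} → SUM(e.salary)=184
  3: ids {8, 15} → SUM(e.salary)=148
  4: ids {11, 13} → SUM(e.salary)=166

866 | 122 ; 320 | 184 ; 472 | 148 ; 730 | 166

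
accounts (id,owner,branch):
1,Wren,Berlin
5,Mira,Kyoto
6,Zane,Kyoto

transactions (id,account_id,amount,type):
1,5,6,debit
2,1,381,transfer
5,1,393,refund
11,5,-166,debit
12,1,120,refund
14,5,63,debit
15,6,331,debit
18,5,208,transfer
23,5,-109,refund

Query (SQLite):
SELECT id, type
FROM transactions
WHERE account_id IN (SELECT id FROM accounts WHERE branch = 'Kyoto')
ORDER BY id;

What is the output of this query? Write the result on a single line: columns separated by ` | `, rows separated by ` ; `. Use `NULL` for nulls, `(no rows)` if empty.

1 | debit ; 11 | debit ; 14 | debit ; 15 | debit ; 18 | transfer ; 23 | refund

Inner query: accounts.id where branch = 'Kyoto'.
Outer: keep transactions rows whose account_id is in that set.
Inner query → {5, 6}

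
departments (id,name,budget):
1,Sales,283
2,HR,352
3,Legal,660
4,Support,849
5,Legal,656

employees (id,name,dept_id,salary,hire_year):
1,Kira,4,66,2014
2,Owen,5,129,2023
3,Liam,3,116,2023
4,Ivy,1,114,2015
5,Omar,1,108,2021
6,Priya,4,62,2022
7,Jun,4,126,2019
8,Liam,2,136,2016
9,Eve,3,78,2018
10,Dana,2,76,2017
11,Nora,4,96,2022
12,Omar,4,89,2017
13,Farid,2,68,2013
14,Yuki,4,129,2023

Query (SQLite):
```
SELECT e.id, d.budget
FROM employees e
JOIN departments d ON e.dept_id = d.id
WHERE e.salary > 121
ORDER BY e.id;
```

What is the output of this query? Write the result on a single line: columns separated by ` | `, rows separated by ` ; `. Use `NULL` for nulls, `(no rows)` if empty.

2 | 656 ; 7 | 849 ; 8 | 352 ; 14 | 849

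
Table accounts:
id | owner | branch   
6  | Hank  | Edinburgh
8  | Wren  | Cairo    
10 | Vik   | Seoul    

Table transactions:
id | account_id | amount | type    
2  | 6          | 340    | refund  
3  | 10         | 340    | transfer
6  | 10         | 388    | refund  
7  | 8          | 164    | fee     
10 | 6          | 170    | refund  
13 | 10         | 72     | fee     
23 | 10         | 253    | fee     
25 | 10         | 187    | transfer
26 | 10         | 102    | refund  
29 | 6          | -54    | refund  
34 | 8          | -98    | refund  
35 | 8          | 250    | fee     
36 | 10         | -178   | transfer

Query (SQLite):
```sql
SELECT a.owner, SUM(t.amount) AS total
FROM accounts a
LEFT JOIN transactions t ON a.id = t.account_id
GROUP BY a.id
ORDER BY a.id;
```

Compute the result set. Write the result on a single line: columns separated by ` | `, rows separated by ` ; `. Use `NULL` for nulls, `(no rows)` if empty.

Hank | 456 ; Wren | 316 ; Vik | 1164

LEFT JOIN keeps every accounts row; unmatched ones get NULL for transactions columns.
Group by accounts.id and compute SUM(t.amount). SUM over an all-NULL group is NULL.
  6: ids {2, 10, 29} → SUM(t.amount)=456
  8: ids {7, 34, 35} → SUM(t.amount)=316
  10: ids {3, 6, 13, 23, 25, 26, 36} → SUM(t.amount)=1164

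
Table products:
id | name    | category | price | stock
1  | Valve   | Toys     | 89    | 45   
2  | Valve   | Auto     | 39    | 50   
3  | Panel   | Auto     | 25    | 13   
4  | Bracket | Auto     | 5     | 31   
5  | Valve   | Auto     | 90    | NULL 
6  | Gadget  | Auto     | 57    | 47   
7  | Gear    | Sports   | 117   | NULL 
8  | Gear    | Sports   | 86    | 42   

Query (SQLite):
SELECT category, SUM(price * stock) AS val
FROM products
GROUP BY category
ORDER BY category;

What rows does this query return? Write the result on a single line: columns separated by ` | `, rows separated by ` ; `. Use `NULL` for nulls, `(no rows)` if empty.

Auto | 5109 ; Sports | 3612 ; Toys | 4005

For each row compute price * stock.
Group by category; take SUM of the expression per group.
  Auto: ids {2, 3, 4, 5, 6} → SUM(price * stock)=5109
  Sports: ids {7, 8} → SUM(price * stock)=3612
  Toys: ids {1} → SUM(price * stock)=4005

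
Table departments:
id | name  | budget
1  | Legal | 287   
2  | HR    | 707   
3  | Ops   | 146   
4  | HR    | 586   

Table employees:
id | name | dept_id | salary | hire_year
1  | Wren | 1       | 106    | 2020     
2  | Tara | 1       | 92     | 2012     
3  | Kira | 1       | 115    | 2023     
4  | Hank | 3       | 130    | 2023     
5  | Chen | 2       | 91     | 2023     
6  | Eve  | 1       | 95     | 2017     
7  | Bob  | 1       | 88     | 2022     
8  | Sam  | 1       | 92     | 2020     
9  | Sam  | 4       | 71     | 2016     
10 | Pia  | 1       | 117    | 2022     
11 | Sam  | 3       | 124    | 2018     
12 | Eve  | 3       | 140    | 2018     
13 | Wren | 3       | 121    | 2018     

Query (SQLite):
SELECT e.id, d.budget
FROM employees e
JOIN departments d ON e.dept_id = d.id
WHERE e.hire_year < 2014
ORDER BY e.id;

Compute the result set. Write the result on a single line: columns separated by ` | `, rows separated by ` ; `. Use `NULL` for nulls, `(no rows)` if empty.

2 | 287

Each employees row matches the departments row where dept_id = departments.id.
Then keep rows with e.hire_year < 2014.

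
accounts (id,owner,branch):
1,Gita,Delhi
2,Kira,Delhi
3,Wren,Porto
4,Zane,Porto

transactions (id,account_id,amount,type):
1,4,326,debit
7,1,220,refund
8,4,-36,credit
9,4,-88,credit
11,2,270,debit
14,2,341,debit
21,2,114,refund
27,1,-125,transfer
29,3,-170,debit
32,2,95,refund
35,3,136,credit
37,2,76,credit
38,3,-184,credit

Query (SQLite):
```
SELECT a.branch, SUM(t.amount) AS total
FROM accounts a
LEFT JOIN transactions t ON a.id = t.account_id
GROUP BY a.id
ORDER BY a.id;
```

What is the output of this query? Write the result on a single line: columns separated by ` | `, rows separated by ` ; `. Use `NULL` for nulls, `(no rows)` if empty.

LEFT JOIN keeps every accounts row; unmatched ones get NULL for transactions columns.
Group by accounts.id and compute SUM(t.amount). SUM over an all-NULL group is NULL.
  1: ids {7, 27} → SUM(t.amount)=95
  2: ids {11, 14, 21, 32, 37} → SUM(t.amount)=896
  3: ids {29, 35, 38} → SUM(t.amount)=-218
  4: ids {1, 8, 9} → SUM(t.amount)=202

Delhi | 95 ; Delhi | 896 ; Porto | -218 ; Porto | 202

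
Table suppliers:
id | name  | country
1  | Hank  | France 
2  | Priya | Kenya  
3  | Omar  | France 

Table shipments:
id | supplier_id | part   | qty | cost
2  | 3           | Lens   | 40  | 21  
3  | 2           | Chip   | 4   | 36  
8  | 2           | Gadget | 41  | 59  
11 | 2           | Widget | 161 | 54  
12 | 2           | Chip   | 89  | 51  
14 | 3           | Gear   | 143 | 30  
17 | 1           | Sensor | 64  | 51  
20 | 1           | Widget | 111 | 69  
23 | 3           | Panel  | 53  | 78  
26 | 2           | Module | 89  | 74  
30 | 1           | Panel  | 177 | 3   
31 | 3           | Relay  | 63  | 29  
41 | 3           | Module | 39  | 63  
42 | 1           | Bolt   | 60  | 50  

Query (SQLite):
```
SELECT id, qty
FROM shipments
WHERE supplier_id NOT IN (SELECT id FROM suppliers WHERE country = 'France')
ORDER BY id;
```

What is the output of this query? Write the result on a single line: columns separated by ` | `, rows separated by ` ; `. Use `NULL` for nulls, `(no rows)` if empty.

3 | 4 ; 8 | 41 ; 11 | 161 ; 12 | 89 ; 26 | 89

Inner query: suppliers.id where country = 'France'.
Outer: keep shipments rows whose supplier_id is not in that set.
Inner query → {1, 3}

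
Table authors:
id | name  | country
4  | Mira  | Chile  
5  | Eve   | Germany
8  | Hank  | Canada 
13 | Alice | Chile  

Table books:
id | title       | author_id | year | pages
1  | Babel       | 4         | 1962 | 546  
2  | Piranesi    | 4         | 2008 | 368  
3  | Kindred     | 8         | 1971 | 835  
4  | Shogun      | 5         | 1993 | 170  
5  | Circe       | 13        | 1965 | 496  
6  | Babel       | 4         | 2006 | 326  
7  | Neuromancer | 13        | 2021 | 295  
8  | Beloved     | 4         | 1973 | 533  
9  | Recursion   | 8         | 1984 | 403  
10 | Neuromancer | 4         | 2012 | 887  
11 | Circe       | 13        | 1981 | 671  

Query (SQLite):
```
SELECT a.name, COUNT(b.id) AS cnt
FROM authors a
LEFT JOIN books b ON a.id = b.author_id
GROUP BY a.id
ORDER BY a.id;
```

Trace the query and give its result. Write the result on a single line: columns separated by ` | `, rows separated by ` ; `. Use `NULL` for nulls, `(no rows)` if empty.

Mira | 5 ; Eve | 1 ; Hank | 2 ; Alice | 3

LEFT JOIN keeps every authors row; unmatched ones get NULL for books columns.
Group by authors.id and compute COUNT(b.id). COUNT(col) of an all-NULL group is 0.
  4: ids {1, 2, 6, 8, 10} → COUNT(b.id)=5
  5: ids {4} → COUNT(b.id)=1
  8: ids {3, 9} → COUNT(b.id)=2
  13: ids {5, 7, 11} → COUNT(b.id)=3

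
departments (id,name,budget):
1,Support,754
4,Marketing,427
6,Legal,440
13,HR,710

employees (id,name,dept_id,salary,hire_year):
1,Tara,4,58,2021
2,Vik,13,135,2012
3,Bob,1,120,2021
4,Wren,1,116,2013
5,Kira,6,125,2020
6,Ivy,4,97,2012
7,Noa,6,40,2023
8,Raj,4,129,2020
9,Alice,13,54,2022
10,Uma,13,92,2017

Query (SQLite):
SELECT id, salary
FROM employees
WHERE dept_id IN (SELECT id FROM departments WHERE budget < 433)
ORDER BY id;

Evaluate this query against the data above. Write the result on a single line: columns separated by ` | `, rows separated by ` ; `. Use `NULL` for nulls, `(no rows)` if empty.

Inner query: departments.id where budget < 433.
Outer: keep employees rows whose dept_id is in that set.
Inner query → {4}

1 | 58 ; 6 | 97 ; 8 | 129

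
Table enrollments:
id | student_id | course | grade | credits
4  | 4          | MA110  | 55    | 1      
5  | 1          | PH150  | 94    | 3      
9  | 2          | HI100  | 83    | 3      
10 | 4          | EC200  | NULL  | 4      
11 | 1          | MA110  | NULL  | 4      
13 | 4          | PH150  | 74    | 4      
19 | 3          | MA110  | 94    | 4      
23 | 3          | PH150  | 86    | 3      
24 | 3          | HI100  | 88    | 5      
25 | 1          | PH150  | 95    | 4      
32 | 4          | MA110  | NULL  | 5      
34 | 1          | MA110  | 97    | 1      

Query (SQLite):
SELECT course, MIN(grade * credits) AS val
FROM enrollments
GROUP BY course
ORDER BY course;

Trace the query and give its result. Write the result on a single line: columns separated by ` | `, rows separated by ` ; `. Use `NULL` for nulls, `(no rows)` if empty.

EC200 | NULL ; HI100 | 249 ; MA110 | 55 ; PH150 | 258

For each row compute grade * credits.
Group by course; take MIN of the expression per group.
  EC200: ids {10} → MIN(grade * credits)=NULL
  HI100: ids {9, 24} → MIN(grade * credits)=249
  MA110: ids {4, 11, 19, 32, 34} → MIN(grade * credits)=55
  PH150: ids {5, 13, 23, 25} → MIN(grade * credits)=258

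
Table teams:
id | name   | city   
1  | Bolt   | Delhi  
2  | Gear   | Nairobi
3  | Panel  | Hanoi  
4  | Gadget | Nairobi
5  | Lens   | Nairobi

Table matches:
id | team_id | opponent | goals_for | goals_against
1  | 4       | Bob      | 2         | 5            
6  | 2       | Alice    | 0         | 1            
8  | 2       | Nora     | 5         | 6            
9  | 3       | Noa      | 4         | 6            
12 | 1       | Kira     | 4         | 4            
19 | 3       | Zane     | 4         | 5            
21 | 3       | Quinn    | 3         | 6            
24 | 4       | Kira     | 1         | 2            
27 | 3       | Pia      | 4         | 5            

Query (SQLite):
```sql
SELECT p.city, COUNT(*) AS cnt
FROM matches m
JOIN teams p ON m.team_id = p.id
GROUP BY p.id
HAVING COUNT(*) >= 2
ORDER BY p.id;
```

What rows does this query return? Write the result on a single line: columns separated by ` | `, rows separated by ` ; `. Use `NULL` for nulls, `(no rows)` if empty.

Nairobi | 2 ; Hanoi | 4 ; Nairobi | 2

Join each matches row to its teams via team_id.
Group joined rows by teams.id; compute COUNT(*) per group.
HAVING: keep groups with count ≥ 2.
  1: ids {12} → COUNT(*)=1
  2: ids {6, 8} → COUNT(*)=2
  3: ids {9, 19, 21, 27} → COUNT(*)=4
  4: ids {1, 24} → COUNT(*)=2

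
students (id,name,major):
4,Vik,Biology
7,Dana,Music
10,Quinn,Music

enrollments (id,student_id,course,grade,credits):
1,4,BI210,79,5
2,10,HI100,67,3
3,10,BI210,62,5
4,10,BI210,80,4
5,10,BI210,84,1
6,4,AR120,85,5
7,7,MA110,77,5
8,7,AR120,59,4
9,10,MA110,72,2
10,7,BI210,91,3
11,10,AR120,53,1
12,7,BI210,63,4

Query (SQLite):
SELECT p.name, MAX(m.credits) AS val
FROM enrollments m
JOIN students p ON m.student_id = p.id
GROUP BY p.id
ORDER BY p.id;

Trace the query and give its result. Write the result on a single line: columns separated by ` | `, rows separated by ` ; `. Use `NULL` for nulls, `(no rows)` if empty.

Join each enrollments row to its students via student_id.
Group joined rows by students.id; compute MAX(m.credits) per group.
  4: ids {1, 6} → MAX(m.credits)=5
  7: ids {7, 8, 10, 12} → MAX(m.credits)=5
  10: ids {2, 3, 4, 5, 9, 11} → MAX(m.credits)=5

Vik | 5 ; Dana | 5 ; Quinn | 5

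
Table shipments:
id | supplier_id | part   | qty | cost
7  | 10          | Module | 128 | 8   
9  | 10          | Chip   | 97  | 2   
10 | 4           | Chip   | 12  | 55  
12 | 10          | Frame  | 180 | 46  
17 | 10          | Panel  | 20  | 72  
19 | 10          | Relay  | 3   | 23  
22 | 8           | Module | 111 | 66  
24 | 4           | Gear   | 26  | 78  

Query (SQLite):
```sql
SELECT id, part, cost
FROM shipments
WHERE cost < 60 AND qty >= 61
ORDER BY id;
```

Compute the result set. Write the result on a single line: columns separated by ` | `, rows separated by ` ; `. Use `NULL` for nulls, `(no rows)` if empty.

7 | Module | 8 ; 9 | Chip | 2 ; 12 | Frame | 46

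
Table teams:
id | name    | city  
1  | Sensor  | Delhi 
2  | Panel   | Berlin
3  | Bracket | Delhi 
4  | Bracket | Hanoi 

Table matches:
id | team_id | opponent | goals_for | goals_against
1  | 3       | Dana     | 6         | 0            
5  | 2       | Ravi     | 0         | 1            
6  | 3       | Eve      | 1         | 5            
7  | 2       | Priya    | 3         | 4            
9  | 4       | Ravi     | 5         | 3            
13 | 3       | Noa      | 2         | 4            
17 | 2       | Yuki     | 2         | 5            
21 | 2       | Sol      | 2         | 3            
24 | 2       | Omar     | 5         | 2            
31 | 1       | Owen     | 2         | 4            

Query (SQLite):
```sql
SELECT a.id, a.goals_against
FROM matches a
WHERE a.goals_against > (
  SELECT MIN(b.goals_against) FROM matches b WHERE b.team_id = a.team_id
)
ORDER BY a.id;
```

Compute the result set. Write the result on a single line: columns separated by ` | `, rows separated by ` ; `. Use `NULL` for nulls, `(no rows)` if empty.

For each matches row a, compute MIN(goals_against) over rows sharing a.team_id.
Keep row a if a.goals_against > that per-group MIN.
  team_id=1: MIN(goals_against) = 4
  team_id=2: MIN(goals_against) = 1
  team_id=3: MIN(goals_against) = 0
  team_id=4: MIN(goals_against) = 3

6 | 5 ; 7 | 4 ; 13 | 4 ; 17 | 5 ; 21 | 3 ; 24 | 2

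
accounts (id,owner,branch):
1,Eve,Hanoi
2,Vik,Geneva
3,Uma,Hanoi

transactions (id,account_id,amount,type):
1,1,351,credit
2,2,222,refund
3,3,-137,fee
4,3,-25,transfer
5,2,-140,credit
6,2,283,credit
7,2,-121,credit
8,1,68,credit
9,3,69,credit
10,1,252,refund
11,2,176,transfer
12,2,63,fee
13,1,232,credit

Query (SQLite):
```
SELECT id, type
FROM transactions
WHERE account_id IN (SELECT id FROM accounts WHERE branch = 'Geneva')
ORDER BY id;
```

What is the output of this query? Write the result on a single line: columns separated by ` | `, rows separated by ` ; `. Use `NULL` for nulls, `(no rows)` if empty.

2 | refund ; 5 | credit ; 6 | credit ; 7 | credit ; 11 | transfer ; 12 | fee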